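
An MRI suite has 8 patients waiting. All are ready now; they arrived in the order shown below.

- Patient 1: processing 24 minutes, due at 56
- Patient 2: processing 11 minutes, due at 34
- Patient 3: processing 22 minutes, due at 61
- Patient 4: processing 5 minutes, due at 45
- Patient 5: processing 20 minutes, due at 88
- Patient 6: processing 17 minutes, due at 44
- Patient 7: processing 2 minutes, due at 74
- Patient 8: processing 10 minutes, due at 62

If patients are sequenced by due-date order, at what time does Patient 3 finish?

79

EDD (increasing due date): Patient 2 Patient 6 Patient 4 Patient 1 Patient 3 Patient 8 Patient 7 Patient 5.
Patient 2: 0→11
Patient 6: 11→28
Patient 4: 28→33
Patient 1: 33→57
Patient 3: 57→79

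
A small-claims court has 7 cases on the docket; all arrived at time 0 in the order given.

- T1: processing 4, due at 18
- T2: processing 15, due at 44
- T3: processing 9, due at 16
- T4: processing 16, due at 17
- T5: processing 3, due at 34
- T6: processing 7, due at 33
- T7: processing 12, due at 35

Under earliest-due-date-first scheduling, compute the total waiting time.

189

EDD (increasing due date): T3 T4 T1 T6 T5 T7 T2.
T3: waits 0, runs 0→9
T4: waits 9, runs 9→25
T1: waits 25, runs 25→29
T6: waits 29, runs 29→36
T5: waits 36, runs 36→39
T7: waits 39, runs 39→51
T2: waits 51, runs 51→66
Sum = 0+9+25+29+36+39+51 = 189.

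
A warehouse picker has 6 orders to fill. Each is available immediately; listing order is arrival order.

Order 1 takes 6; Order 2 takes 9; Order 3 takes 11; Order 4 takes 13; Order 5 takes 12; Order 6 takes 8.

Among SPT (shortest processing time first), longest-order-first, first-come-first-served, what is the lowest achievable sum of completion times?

SPT (increasing processing time): Order 1 Order 6 Order 2 Order 3 Order 5 Order 4.
Order 1: 0→6
Order 6: 6→14
Order 2: 14→23
Order 3: 23→34
Order 5: 34→46
Order 4: 46→59
Sum = 6+14+23+34+46+59 = 182.
LPT (decreasing processing time): Order 4 Order 5 Order 3 Order 2 Order 6 Order 1.
Order 4: 0→13
Order 5: 13→25
Order 3: 25→36
Order 2: 36→45
Order 6: 45→53
Order 1: 53→59
Sum = 13+25+36+45+53+59 = 231.
FIFO (arrival order): Order 1 Order 2 Order 3 Order 4 Order 5 Order 6.
Order 1: 0→6
Order 2: 6→15
Order 3: 15→26
Order 4: 26→39
Order 5: 39→51
Order 6: 51→59
Sum = 6+15+26+39+51+59 = 196.
SPT 182, LPT 231, FIFO 196 → minimum 182.

182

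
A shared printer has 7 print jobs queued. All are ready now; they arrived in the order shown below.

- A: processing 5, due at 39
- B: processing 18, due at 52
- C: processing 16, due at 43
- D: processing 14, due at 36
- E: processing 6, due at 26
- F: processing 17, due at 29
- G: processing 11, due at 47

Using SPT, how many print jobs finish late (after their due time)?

3

SPT (increasing processing time): A E G D C F B.
A: 0→5, due 39, tardiness 0
E: 5→11, due 26, tardiness 0
G: 11→22, due 47, tardiness 0
D: 22→36, due 36, tardiness 0
C: 36→52, due 43, tardiness 9
F: 52→69, due 29, tardiness 40
B: 69→87, due 52, tardiness 35
Late print jobs: 3.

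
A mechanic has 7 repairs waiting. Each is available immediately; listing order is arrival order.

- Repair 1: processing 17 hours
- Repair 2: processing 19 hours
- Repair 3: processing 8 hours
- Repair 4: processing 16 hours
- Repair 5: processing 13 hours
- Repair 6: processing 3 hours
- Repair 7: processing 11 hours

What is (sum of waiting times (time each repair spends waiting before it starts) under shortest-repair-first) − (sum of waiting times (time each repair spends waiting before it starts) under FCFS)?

SPT (increasing processing time): Repair 6 Repair 3 Repair 7 Repair 5 Repair 4 Repair 1 Repair 2.
Repair 6: waits 0, runs 0→3
Repair 3: waits 3, runs 3→11
Repair 7: waits 11, runs 11→22
Repair 5: waits 22, runs 22→35
Repair 4: waits 35, runs 35→51
Repair 1: waits 51, runs 51→68
Repair 2: waits 68, runs 68→87
Sum = 0+3+11+22+35+51+68 = 190.
FIFO (arrival order): Repair 1 Repair 2 Repair 3 Repair 4 Repair 5 Repair 6 Repair 7.
Repair 1: waits 0, runs 0→17
Repair 2: waits 17, runs 17→36
Repair 3: waits 36, runs 36→44
Repair 4: waits 44, runs 44→60
Repair 5: waits 60, runs 60→73
Repair 6: waits 73, runs 73→76
Repair 7: waits 76, runs 76→87
Sum = 0+17+36+44+60+73+76 = 306.
Difference = 190 − 306 = -116.

-116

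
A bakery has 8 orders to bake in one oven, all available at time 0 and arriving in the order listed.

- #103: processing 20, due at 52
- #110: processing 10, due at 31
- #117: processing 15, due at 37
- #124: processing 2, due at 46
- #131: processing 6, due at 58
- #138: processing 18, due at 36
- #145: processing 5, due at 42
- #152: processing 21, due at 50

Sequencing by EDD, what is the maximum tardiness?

39

EDD (increasing due date): #110 #138 #117 #145 #124 #152 #103 #131.
#110: 0→10, due 31, tardiness 0
#138: 10→28, due 36, tardiness 0
#117: 28→43, due 37, tardiness 6
#145: 43→48, due 42, tardiness 6
#124: 48→50, due 46, tardiness 4
#152: 50→71, due 50, tardiness 21
#103: 71→91, due 52, tardiness 39
#131: 91→97, due 58, tardiness 39
Maximum = 39.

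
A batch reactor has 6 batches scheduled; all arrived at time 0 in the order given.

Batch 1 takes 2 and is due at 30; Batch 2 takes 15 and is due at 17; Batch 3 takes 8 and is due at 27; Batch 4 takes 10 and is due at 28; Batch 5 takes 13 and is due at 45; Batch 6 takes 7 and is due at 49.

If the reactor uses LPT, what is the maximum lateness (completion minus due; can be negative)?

25

LPT (decreasing processing time): Batch 2 Batch 5 Batch 4 Batch 3 Batch 6 Batch 1.
Batch 2: 0→15, due 17, lateness -2
Batch 5: 15→28, due 45, lateness -17
Batch 4: 28→38, due 28, lateness 10
Batch 3: 38→46, due 27, lateness 19
Batch 6: 46→53, due 49, lateness 4
Batch 1: 53→55, due 30, lateness 25
Maximum = 25.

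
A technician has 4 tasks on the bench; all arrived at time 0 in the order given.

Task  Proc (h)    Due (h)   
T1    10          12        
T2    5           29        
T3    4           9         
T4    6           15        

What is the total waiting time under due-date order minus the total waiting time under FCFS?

-6

EDD (increasing due date): T3 T1 T4 T2.
T3: waits 0, runs 0→4
T1: waits 4, runs 4→14
T4: waits 14, runs 14→20
T2: waits 20, runs 20→25
Sum = 0+4+14+20 = 38.
FIFO (arrival order): T1 T2 T3 T4.
T1: waits 0, runs 0→10
T2: waits 10, runs 10→15
T3: waits 15, runs 15→19
T4: waits 19, runs 19→25
Sum = 0+10+15+19 = 44.
Difference = 38 − 44 = -6.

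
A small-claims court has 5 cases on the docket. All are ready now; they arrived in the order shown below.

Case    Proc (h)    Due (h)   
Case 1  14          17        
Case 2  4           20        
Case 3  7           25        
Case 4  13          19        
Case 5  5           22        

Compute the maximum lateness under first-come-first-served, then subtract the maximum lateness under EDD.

FIFO (arrival order): Case 1 Case 2 Case 3 Case 4 Case 5.
Case 1: 0→14, due 17, lateness -3
Case 2: 14→18, due 20, lateness -2
Case 3: 18→25, due 25, lateness 0
Case 4: 25→38, due 19, lateness 19
Case 5: 38→43, due 22, lateness 21
Maximum = 21.
EDD (increasing due date): Case 1 Case 4 Case 2 Case 5 Case 3.
Case 1: 0→14, due 17, lateness -3
Case 4: 14→27, due 19, lateness 8
Case 2: 27→31, due 20, lateness 11
Case 5: 31→36, due 22, lateness 14
Case 3: 36→43, due 25, lateness 18
Maximum = 18.
Difference = 21 − 18 = 3.

3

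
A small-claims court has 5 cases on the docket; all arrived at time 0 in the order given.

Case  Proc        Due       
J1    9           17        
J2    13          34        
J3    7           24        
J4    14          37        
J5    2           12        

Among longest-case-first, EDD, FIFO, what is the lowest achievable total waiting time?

LPT (decreasing processing time): J4 J2 J1 J3 J5.
J4: waits 0, runs 0→14
J2: waits 14, runs 14→27
J1: waits 27, runs 27→36
J3: waits 36, runs 36→43
J5: waits 43, runs 43→45
Sum = 0+14+27+36+43 = 120.
EDD (increasing due date): J5 J1 J3 J2 J4.
J5: waits 0, runs 0→2
J1: waits 2, runs 2→11
J3: waits 11, runs 11→18
J2: waits 18, runs 18→31
J4: waits 31, runs 31→45
Sum = 0+2+11+18+31 = 62.
FIFO (arrival order): J1 J2 J3 J4 J5.
J1: waits 0, runs 0→9
J2: waits 9, runs 9→22
J3: waits 22, runs 22→29
J4: waits 29, runs 29→43
J5: waits 43, runs 43→45
Sum = 0+9+22+29+43 = 103.
LPT 120, EDD 62, FIFO 103 → minimum 62.

62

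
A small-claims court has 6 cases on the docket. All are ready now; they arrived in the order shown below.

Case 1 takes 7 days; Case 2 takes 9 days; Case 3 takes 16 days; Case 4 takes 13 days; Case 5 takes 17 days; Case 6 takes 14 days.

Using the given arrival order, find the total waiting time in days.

162

FIFO (arrival order): Case 1 Case 2 Case 3 Case 4 Case 5 Case 6.
Case 1: waits 0, runs 0→7
Case 2: waits 7, runs 7→16
Case 3: waits 16, runs 16→32
Case 4: waits 32, runs 32→45
Case 5: waits 45, runs 45→62
Case 6: waits 62, runs 62→76
Sum = 0+7+16+32+45+62 = 162.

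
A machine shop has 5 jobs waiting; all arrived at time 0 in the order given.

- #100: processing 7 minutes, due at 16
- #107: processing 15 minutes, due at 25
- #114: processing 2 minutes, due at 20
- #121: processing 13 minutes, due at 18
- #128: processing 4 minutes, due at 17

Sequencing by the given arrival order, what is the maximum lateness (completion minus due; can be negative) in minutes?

FIFO (arrival order): #100 #107 #114 #121 #128.
#100: 0→7, due 16, lateness -9
#107: 7→22, due 25, lateness -3
#114: 22→24, due 20, lateness 4
#121: 24→37, due 18, lateness 19
#128: 37→41, due 17, lateness 24
Maximum = 24.

24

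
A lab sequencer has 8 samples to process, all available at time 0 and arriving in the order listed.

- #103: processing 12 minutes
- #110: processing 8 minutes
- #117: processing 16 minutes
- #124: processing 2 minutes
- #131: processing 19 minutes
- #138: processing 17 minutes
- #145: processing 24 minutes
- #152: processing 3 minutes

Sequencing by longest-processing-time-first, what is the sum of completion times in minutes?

587

LPT (decreasing processing time): #145 #131 #138 #117 #103 #110 #152 #124.
#145: 0→24
#131: 24→43
#138: 43→60
#117: 60→76
#103: 76→88
#110: 88→96
#152: 96→99
#124: 99→101
Sum = 24+43+60+76+88+96+99+101 = 587.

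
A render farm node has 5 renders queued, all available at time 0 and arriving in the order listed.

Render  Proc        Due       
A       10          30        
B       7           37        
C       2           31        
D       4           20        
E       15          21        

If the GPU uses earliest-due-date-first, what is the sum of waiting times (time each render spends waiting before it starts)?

EDD (increasing due date): D E A C B.
D: waits 0, runs 0→4
E: waits 4, runs 4→19
A: waits 19, runs 19→29
C: waits 29, runs 29→31
B: waits 31, runs 31→38
Sum = 0+4+19+29+31 = 83.

83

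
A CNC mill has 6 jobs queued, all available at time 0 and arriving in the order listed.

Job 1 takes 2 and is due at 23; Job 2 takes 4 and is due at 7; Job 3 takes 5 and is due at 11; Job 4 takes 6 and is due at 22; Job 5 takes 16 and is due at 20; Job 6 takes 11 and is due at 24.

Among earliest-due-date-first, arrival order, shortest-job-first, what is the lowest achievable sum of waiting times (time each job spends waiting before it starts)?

64

EDD (increasing due date): Job 2 Job 3 Job 5 Job 4 Job 1 Job 6.
Job 2: waits 0, runs 0→4
Job 3: waits 4, runs 4→9
Job 5: waits 9, runs 9→25
Job 4: waits 25, runs 25→31
Job 1: waits 31, runs 31→33
Job 6: waits 33, runs 33→44
Sum = 0+4+9+25+31+33 = 102.
FIFO (arrival order): Job 1 Job 2 Job 3 Job 4 Job 5 Job 6.
Job 1: waits 0, runs 0→2
Job 2: waits 2, runs 2→6
Job 3: waits 6, runs 6→11
Job 4: waits 11, runs 11→17
Job 5: waits 17, runs 17→33
Job 6: waits 33, runs 33→44
Sum = 0+2+6+11+17+33 = 69.
SPT (increasing processing time): Job 1 Job 2 Job 3 Job 4 Job 6 Job 5.
Job 1: waits 0, runs 0→2
Job 2: waits 2, runs 2→6
Job 3: waits 6, runs 6→11
Job 4: waits 11, runs 11→17
Job 6: waits 17, runs 17→28
Job 5: waits 28, runs 28→44
Sum = 0+2+6+11+17+28 = 64.
EDD 102, FIFO 69, SPT 64 → minimum 64.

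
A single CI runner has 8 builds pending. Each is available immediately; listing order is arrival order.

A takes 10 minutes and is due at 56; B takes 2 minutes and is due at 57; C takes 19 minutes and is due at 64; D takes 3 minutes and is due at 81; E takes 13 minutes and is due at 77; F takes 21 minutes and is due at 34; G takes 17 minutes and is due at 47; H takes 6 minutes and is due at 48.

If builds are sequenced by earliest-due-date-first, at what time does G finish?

38

EDD (increasing due date): F G H A B C E D.
F: 0→21
G: 21→38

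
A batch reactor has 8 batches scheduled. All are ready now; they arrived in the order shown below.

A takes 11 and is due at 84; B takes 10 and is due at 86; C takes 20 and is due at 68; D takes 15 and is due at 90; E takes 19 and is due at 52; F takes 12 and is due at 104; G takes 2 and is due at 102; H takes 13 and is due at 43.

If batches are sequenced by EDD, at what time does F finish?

102

EDD (increasing due date): H E C A B D G F.
H: 0→13
E: 13→32
C: 32→52
A: 52→63
B: 63→73
D: 73→88
G: 88→90
F: 90→102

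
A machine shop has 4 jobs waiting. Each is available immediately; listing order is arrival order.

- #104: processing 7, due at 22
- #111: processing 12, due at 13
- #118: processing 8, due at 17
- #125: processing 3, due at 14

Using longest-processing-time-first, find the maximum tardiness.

LPT (decreasing processing time): #111 #118 #104 #125.
#111: 0→12, due 13, tardiness 0
#118: 12→20, due 17, tardiness 3
#104: 20→27, due 22, tardiness 5
#125: 27→30, due 14, tardiness 16
Maximum = 16.

16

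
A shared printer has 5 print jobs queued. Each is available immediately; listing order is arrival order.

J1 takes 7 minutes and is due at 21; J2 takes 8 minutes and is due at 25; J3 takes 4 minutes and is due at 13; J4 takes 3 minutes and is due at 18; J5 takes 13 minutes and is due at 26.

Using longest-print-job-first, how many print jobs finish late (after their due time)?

LPT (decreasing processing time): J5 J2 J1 J3 J4.
J5: 0→13, due 26, tardiness 0
J2: 13→21, due 25, tardiness 0
J1: 21→28, due 21, tardiness 7
J3: 28→32, due 13, tardiness 19
J4: 32→35, due 18, tardiness 17
Late print jobs: 3.

3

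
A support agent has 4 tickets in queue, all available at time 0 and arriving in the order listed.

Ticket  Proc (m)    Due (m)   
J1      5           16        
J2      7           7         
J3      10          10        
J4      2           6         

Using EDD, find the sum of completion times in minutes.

54

EDD (increasing due date): J4 J2 J3 J1.
J4: 0→2
J2: 2→9
J3: 9→19
J1: 19→24
Sum = 2+9+19+24 = 54.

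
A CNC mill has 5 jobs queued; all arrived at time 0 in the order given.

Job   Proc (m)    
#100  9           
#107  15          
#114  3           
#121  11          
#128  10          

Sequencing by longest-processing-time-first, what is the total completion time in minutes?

170

LPT (decreasing processing time): #107 #121 #128 #100 #114.
#107: 0→15
#121: 15→26
#128: 26→36
#100: 36→45
#114: 45→48
Sum = 15+26+36+45+48 = 170.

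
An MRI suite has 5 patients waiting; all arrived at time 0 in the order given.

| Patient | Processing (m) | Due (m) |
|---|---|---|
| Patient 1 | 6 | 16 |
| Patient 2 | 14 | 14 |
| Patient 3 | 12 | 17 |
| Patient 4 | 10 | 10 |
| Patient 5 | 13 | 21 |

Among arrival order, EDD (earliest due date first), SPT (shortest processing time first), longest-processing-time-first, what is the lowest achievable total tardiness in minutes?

FIFO (arrival order): Patient 1 Patient 2 Patient 3 Patient 4 Patient 5.
Patient 1: 0→6, due 16, tardiness 0
Patient 2: 6→20, due 14, tardiness 6
Patient 3: 20→32, due 17, tardiness 15
Patient 4: 32→42, due 10, tardiness 32
Patient 5: 42→55, due 21, tardiness 34
Sum = 0+6+15+32+34 = 87.
EDD (increasing due date): Patient 4 Patient 2 Patient 1 Patient 3 Patient 5.
Patient 4: 0→10, due 10, tardiness 0
Patient 2: 10→24, due 14, tardiness 10
Patient 1: 24→30, due 16, tardiness 14
Patient 3: 30→42, due 17, tardiness 25
Patient 5: 42→55, due 21, tardiness 34
Sum = 0+10+14+25+34 = 83.
SPT (increasing processing time): Patient 1 Patient 4 Patient 3 Patient 5 Patient 2.
Patient 1: 0→6, due 16, tardiness 0
Patient 4: 6→16, due 10, tardiness 6
Patient 3: 16→28, due 17, tardiness 11
Patient 5: 28→41, due 21, tardiness 20
Patient 2: 41→55, due 14, tardiness 41
Sum = 0+6+11+20+41 = 78.
LPT (decreasing processing time): Patient 2 Patient 5 Patient 3 Patient 4 Patient 1.
Patient 2: 0→14, due 14, tardiness 0
Patient 5: 14→27, due 21, tardiness 6
Patient 3: 27→39, due 17, tardiness 22
Patient 4: 39→49, due 10, tardiness 39
Patient 1: 49→55, due 16, tardiness 39
Sum = 0+6+22+39+39 = 106.
FIFO 87, EDD 83, SPT 78, LPT 106 → minimum 78.

78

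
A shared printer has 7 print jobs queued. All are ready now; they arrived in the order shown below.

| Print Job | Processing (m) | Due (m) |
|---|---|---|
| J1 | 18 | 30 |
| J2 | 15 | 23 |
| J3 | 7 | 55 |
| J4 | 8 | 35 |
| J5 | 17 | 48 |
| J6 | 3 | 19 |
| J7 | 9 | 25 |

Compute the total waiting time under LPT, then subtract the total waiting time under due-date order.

87

LPT (decreasing processing time): J1 J5 J2 J7 J4 J3 J6.
J1: waits 0, runs 0→18
J5: waits 18, runs 18→35
J2: waits 35, runs 35→50
J7: waits 50, runs 50→59
J4: waits 59, runs 59→67
J3: waits 67, runs 67→74
J6: waits 74, runs 74→77
Sum = 0+18+35+50+59+67+74 = 303.
EDD (increasing due date): J6 J2 J7 J1 J4 J5 J3.
J6: waits 0, runs 0→3
J2: waits 3, runs 3→18
J7: waits 18, runs 18→27
J1: waits 27, runs 27→45
J4: waits 45, runs 45→53
J5: waits 53, runs 53→70
J3: waits 70, runs 70→77
Sum = 0+3+18+27+45+53+70 = 216.
Difference = 303 − 216 = 87.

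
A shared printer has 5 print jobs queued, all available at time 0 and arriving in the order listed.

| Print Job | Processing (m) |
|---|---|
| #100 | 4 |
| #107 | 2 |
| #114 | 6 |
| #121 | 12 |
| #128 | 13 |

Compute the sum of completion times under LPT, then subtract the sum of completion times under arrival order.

LPT (decreasing processing time): #128 #121 #114 #100 #107.
#128: 0→13
#121: 13→25
#114: 25→31
#100: 31→35
#107: 35→37
Sum = 13+25+31+35+37 = 141.
FIFO (arrival order): #100 #107 #114 #121 #128.
#100: 0→4
#107: 4→6
#114: 6→12
#121: 12→24
#128: 24→37
Sum = 4+6+12+24+37 = 83.
Difference = 141 − 83 = 58.

58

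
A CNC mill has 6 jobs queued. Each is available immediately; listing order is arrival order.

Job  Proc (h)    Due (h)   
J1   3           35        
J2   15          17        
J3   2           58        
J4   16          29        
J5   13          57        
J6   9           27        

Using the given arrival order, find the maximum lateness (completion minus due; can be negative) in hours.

31

FIFO (arrival order): J1 J2 J3 J4 J5 J6.
J1: 0→3, due 35, lateness -32
J2: 3→18, due 17, lateness 1
J3: 18→20, due 58, lateness -38
J4: 20→36, due 29, lateness 7
J5: 36→49, due 57, lateness -8
J6: 49→58, due 27, lateness 31
Maximum = 31.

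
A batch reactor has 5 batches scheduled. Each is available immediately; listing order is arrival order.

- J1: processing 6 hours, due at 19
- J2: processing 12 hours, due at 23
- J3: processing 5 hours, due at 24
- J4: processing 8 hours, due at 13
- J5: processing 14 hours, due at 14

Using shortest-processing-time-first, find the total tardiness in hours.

SPT (increasing processing time): J3 J1 J4 J2 J5.
J3: 0→5, due 24, tardiness 0
J1: 5→11, due 19, tardiness 0
J4: 11→19, due 13, tardiness 6
J2: 19→31, due 23, tardiness 8
J5: 31→45, due 14, tardiness 31
Sum = 0+0+6+8+31 = 45.

45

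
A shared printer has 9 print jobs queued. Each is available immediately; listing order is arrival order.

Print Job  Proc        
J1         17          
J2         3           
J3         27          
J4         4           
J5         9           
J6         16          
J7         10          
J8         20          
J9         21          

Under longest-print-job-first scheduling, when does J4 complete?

LPT (decreasing processing time): J3 J9 J8 J1 J6 J7 J5 J4 J2.
J3: 0→27
J9: 27→48
J8: 48→68
J1: 68→85
J6: 85→101
J7: 101→111
J5: 111→120
J4: 120→124

124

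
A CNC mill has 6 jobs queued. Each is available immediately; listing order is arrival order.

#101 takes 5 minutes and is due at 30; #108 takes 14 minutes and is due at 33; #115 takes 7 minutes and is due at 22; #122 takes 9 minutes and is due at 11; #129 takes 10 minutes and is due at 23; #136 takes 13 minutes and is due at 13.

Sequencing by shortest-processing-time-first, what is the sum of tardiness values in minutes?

74

SPT (increasing processing time): #101 #115 #122 #129 #136 #108.
#101: 0→5, due 30, tardiness 0
#115: 5→12, due 22, tardiness 0
#122: 12→21, due 11, tardiness 10
#129: 21→31, due 23, tardiness 8
#136: 31→44, due 13, tardiness 31
#108: 44→58, due 33, tardiness 25
Sum = 0+0+10+8+31+25 = 74.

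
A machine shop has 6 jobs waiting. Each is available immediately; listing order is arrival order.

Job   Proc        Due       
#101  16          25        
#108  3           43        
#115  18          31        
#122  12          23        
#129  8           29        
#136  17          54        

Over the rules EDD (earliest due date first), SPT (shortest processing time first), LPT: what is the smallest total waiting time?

132

EDD (increasing due date): #122 #101 #129 #115 #108 #136.
#122: waits 0, runs 0→12
#101: waits 12, runs 12→28
#129: waits 28, runs 28→36
#115: waits 36, runs 36→54
#108: waits 54, runs 54→57
#136: waits 57, runs 57→74
Sum = 0+12+28+36+54+57 = 187.
SPT (increasing processing time): #108 #129 #122 #101 #136 #115.
#108: waits 0, runs 0→3
#129: waits 3, runs 3→11
#122: waits 11, runs 11→23
#101: waits 23, runs 23→39
#136: waits 39, runs 39→56
#115: waits 56, runs 56→74
Sum = 0+3+11+23+39+56 = 132.
LPT (decreasing processing time): #115 #136 #101 #122 #129 #108.
#115: waits 0, runs 0→18
#136: waits 18, runs 18→35
#101: waits 35, runs 35→51
#122: waits 51, runs 51→63
#129: waits 63, runs 63→71
#108: waits 71, runs 71→74
Sum = 0+18+35+51+63+71 = 238.
EDD 187, SPT 132, LPT 238 → minimum 132.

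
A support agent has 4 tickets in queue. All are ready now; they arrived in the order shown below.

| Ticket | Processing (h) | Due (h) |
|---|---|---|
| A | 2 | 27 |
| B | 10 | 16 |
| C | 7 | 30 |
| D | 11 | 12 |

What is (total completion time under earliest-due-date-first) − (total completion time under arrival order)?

22

EDD (increasing due date): D B A C.
D: 0→11
B: 11→21
A: 21→23
C: 23→30
Sum = 11+21+23+30 = 85.
FIFO (arrival order): A B C D.
A: 0→2
B: 2→12
C: 12→19
D: 19→30
Sum = 2+12+19+30 = 63.
Difference = 85 − 63 = 22.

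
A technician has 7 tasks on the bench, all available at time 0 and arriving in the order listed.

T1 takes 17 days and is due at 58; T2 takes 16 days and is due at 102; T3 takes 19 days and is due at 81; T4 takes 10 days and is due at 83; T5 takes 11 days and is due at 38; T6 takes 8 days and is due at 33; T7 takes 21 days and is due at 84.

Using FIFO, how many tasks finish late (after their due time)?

3

FIFO (arrival order): T1 T2 T3 T4 T5 T6 T7.
T1: 0→17, due 58, tardiness 0
T2: 17→33, due 102, tardiness 0
T3: 33→52, due 81, tardiness 0
T4: 52→62, due 83, tardiness 0
T5: 62→73, due 38, tardiness 35
T6: 73→81, due 33, tardiness 48
T7: 81→102, due 84, tardiness 18
Late tasks: 3.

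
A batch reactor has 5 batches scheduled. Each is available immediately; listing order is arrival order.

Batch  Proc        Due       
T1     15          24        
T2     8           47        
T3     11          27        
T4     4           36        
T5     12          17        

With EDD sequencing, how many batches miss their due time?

4

EDD (increasing due date): T5 T1 T3 T4 T2.
T5: 0→12, due 17, tardiness 0
T1: 12→27, due 24, tardiness 3
T3: 27→38, due 27, tardiness 11
T4: 38→42, due 36, tardiness 6
T2: 42→50, due 47, tardiness 3
Late batches: 4.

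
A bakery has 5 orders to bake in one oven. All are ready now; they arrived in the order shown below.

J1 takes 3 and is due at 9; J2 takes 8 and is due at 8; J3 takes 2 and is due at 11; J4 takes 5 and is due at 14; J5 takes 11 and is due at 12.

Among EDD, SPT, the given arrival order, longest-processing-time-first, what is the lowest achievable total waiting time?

35

EDD (increasing due date): J2 J1 J3 J5 J4.
J2: waits 0, runs 0→8
J1: waits 8, runs 8→11
J3: waits 11, runs 11→13
J5: waits 13, runs 13→24
J4: waits 24, runs 24→29
Sum = 0+8+11+13+24 = 56.
SPT (increasing processing time): J3 J1 J4 J2 J5.
J3: waits 0, runs 0→2
J1: waits 2, runs 2→5
J4: waits 5, runs 5→10
J2: waits 10, runs 10→18
J5: waits 18, runs 18→29
Sum = 0+2+5+10+18 = 35.
FIFO (arrival order): J1 J2 J3 J4 J5.
J1: waits 0, runs 0→3
J2: waits 3, runs 3→11
J3: waits 11, runs 11→13
J4: waits 13, runs 13→18
J5: waits 18, runs 18→29
Sum = 0+3+11+13+18 = 45.
LPT (decreasing processing time): J5 J2 J4 J1 J3.
J5: waits 0, runs 0→11
J2: waits 11, runs 11→19
J4: waits 19, runs 19→24
J1: waits 24, runs 24→27
J3: waits 27, runs 27→29
Sum = 0+11+19+24+27 = 81.
EDD 56, SPT 35, FIFO 45, LPT 81 → minimum 35.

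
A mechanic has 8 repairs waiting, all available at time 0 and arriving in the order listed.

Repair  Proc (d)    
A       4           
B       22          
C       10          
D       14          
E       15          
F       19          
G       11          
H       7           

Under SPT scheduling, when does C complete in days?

21

SPT (increasing processing time): A H C G D E F B.
A: 0→4
H: 4→11
C: 11→21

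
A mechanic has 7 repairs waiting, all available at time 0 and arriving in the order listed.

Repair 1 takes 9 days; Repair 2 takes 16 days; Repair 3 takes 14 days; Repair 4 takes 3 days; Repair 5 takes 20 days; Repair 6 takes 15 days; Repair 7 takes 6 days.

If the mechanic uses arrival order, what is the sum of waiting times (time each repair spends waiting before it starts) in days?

FIFO (arrival order): Repair 1 Repair 2 Repair 3 Repair 4 Repair 5 Repair 6 Repair 7.
Repair 1: waits 0, runs 0→9
Repair 2: waits 9, runs 9→25
Repair 3: waits 25, runs 25→39
Repair 4: waits 39, runs 39→42
Repair 5: waits 42, runs 42→62
Repair 6: waits 62, runs 62→77
Repair 7: waits 77, runs 77→83
Sum = 0+9+25+39+42+62+77 = 254.

254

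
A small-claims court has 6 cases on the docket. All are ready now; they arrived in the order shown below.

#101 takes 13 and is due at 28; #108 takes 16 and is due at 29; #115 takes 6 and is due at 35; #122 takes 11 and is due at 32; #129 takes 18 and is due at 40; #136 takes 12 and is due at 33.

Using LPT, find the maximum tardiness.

LPT (decreasing processing time): #129 #108 #101 #136 #122 #115.
#129: 0→18, due 40, tardiness 0
#108: 18→34, due 29, tardiness 5
#101: 34→47, due 28, tardiness 19
#136: 47→59, due 33, tardiness 26
#122: 59→70, due 32, tardiness 38
#115: 70→76, due 35, tardiness 41
Maximum = 41.

41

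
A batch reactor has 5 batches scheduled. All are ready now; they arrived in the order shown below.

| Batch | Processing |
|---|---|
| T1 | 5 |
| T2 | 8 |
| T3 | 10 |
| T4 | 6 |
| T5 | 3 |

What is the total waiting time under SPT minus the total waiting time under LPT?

SPT (increasing processing time): T5 T1 T4 T2 T3.
T5: waits 0, runs 0→3
T1: waits 3, runs 3→8
T4: waits 8, runs 8→14
T2: waits 14, runs 14→22
T3: waits 22, runs 22→32
Sum = 0+3+8+14+22 = 47.
LPT (decreasing processing time): T3 T2 T4 T1 T5.
T3: waits 0, runs 0→10
T2: waits 10, runs 10→18
T4: waits 18, runs 18→24
T1: waits 24, runs 24→29
T5: waits 29, runs 29→32
Sum = 0+10+18+24+29 = 81.
Difference = 47 − 81 = -34.

-34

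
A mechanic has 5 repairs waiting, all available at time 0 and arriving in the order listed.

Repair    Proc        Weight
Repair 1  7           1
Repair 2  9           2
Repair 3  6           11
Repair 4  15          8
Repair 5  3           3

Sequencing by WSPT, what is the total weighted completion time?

WSPT (decreasing weight/processing-time ratio): Repair 3 Repair 5 Repair 4 Repair 2 Repair 1.
Repair 3: finishes 6, weight 11, w·C = 66
Repair 5: finishes 9, weight 3, w·C = 27
Repair 4: finishes 24, weight 8, w·C = 192
Repair 2: finishes 33, weight 2, w·C = 66
Repair 1: finishes 40, weight 1, w·C = 40
Sum = 66+27+192+66+40 = 391.

391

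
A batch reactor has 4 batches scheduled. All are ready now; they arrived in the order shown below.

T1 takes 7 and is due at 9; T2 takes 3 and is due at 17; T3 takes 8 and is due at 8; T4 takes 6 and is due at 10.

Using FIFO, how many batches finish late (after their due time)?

FIFO (arrival order): T1 T2 T3 T4.
T1: 0→7, due 9, tardiness 0
T2: 7→10, due 17, tardiness 0
T3: 10→18, due 8, tardiness 10
T4: 18→24, due 10, tardiness 14
Late batches: 2.

2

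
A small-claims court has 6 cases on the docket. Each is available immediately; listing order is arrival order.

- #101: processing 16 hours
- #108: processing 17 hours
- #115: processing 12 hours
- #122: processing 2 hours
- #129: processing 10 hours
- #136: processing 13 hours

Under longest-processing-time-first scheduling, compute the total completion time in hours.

292

LPT (decreasing processing time): #108 #101 #136 #115 #129 #122.
#108: 0→17
#101: 17→33
#136: 33→46
#115: 46→58
#129: 58→68
#122: 68→70
Sum = 17+33+46+58+68+70 = 292.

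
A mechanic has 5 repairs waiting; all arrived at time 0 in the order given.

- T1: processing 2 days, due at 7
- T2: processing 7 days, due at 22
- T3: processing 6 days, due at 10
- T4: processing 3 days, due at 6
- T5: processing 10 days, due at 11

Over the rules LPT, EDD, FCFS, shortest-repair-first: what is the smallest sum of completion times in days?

LPT (decreasing processing time): T5 T2 T3 T4 T1.
T5: 0→10
T2: 10→17
T3: 17→23
T4: 23→26
T1: 26→28
Sum = 10+17+23+26+28 = 104.
EDD (increasing due date): T4 T1 T3 T5 T2.
T4: 0→3
T1: 3→5
T3: 5→11
T5: 11→21
T2: 21→28
Sum = 3+5+11+21+28 = 68.
FIFO (arrival order): T1 T2 T3 T4 T5.
T1: 0→2
T2: 2→9
T3: 9→15
T4: 15→18
T5: 18→28
Sum = 2+9+15+18+28 = 72.
SPT (increasing processing time): T1 T4 T3 T2 T5.
T1: 0→2
T4: 2→5
T3: 5→11
T2: 11→18
T5: 18→28
Sum = 2+5+11+18+28 = 64.
LPT 104, EDD 68, FIFO 72, SPT 64 → minimum 64.

64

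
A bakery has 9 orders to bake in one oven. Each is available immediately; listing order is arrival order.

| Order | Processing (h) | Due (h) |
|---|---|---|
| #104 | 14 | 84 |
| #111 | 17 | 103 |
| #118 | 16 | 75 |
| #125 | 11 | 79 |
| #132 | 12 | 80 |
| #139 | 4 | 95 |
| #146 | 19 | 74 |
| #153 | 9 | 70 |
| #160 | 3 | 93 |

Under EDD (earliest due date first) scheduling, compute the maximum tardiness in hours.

2

EDD (increasing due date): #153 #146 #118 #125 #132 #104 #160 #139 #111.
#153: 0→9, due 70, tardiness 0
#146: 9→28, due 74, tardiness 0
#118: 28→44, due 75, tardiness 0
#125: 44→55, due 79, tardiness 0
#132: 55→67, due 80, tardiness 0
#104: 67→81, due 84, tardiness 0
#160: 81→84, due 93, tardiness 0
#139: 84→88, due 95, tardiness 0
#111: 88→105, due 103, tardiness 2
Maximum = 2.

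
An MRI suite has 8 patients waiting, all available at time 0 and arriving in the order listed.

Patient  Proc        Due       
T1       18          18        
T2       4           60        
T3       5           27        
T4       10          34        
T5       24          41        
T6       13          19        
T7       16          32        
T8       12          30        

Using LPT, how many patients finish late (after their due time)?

7

LPT (decreasing processing time): T5 T1 T7 T6 T8 T4 T3 T2.
T5: 0→24, due 41, tardiness 0
T1: 24→42, due 18, tardiness 24
T7: 42→58, due 32, tardiness 26
T6: 58→71, due 19, tardiness 52
T8: 71→83, due 30, tardiness 53
T4: 83→93, due 34, tardiness 59
T3: 93→98, due 27, tardiness 71
T2: 98→102, due 60, tardiness 42
Late patients: 7.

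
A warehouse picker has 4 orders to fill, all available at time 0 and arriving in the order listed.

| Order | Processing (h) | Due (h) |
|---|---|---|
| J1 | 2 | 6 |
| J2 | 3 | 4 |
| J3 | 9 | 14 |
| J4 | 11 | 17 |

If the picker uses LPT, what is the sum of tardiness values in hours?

LPT (decreasing processing time): J4 J3 J2 J1.
J4: 0→11, due 17, tardiness 0
J3: 11→20, due 14, tardiness 6
J2: 20→23, due 4, tardiness 19
J1: 23→25, due 6, tardiness 19
Sum = 0+6+19+19 = 44.

44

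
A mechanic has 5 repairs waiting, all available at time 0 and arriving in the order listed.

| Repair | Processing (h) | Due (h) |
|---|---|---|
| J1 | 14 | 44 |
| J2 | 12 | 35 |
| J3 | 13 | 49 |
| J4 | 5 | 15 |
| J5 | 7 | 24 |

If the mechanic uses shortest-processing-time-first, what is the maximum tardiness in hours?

7

SPT (increasing processing time): J4 J5 J2 J3 J1.
J4: 0→5, due 15, tardiness 0
J5: 5→12, due 24, tardiness 0
J2: 12→24, due 35, tardiness 0
J3: 24→37, due 49, tardiness 0
J1: 37→51, due 44, tardiness 7
Maximum = 7.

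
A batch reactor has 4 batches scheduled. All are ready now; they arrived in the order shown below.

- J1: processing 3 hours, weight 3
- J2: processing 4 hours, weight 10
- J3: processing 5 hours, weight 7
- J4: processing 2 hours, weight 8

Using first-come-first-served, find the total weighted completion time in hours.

FIFO (arrival order): J1 J2 J3 J4.
J1: finishes 3, weight 3, w·C = 9
J2: finishes 7, weight 10, w·C = 70
J3: finishes 12, weight 7, w·C = 84
J4: finishes 14, weight 8, w·C = 112
Sum = 9+70+84+112 = 275.

275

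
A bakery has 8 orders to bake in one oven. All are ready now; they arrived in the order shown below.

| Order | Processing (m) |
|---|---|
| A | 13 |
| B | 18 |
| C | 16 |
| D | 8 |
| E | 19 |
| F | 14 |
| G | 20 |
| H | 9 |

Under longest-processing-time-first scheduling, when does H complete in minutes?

LPT (decreasing processing time): G E B C F A H D.
G: 0→20
E: 20→39
B: 39→57
C: 57→73
F: 73→87
A: 87→100
H: 100→109

109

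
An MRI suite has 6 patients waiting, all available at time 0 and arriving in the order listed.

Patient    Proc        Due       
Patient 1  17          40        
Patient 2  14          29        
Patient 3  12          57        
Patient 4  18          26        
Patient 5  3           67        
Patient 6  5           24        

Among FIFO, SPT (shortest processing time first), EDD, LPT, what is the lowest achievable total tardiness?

33

FIFO (arrival order): Patient 1 Patient 2 Patient 3 Patient 4 Patient 5 Patient 6.
Patient 1: 0→17, due 40, tardiness 0
Patient 2: 17→31, due 29, tardiness 2
Patient 3: 31→43, due 57, tardiness 0
Patient 4: 43→61, due 26, tardiness 35
Patient 5: 61→64, due 67, tardiness 0
Patient 6: 64→69, due 24, tardiness 45
Sum = 0+2+0+35+0+45 = 82.
SPT (increasing processing time): Patient 5 Patient 6 Patient 3 Patient 2 Patient 1 Patient 4.
Patient 5: 0→3, due 67, tardiness 0
Patient 6: 3→8, due 24, tardiness 0
Patient 3: 8→20, due 57, tardiness 0
Patient 2: 20→34, due 29, tardiness 5
Patient 1: 34→51, due 40, tardiness 11
Patient 4: 51→69, due 26, tardiness 43
Sum = 0+0+0+5+11+43 = 59.
EDD (increasing due date): Patient 6 Patient 4 Patient 2 Patient 1 Patient 3 Patient 5.
Patient 6: 0→5, due 24, tardiness 0
Patient 4: 5→23, due 26, tardiness 0
Patient 2: 23→37, due 29, tardiness 8
Patient 1: 37→54, due 40, tardiness 14
Patient 3: 54→66, due 57, tardiness 9
Patient 5: 66→69, due 67, tardiness 2
Sum = 0+0+8+14+9+2 = 33.
LPT (decreasing processing time): Patient 4 Patient 1 Patient 2 Patient 3 Patient 6 Patient 5.
Patient 4: 0→18, due 26, tardiness 0
Patient 1: 18→35, due 40, tardiness 0
Patient 2: 35→49, due 29, tardiness 20
Patient 3: 49→61, due 57, tardiness 4
Patient 6: 61→66, due 24, tardiness 42
Patient 5: 66→69, due 67, tardiness 2
Sum = 0+0+20+4+42+2 = 68.
FIFO 82, SPT 59, EDD 33, LPT 68 → minimum 33.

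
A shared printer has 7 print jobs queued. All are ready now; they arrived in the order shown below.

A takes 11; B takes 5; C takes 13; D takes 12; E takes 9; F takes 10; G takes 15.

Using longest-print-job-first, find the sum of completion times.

LPT (decreasing processing time): G C D A F E B.
G: 0→15
C: 15→28
D: 28→40
A: 40→51
F: 51→61
E: 61→70
B: 70→75
Sum = 15+28+40+51+61+70+75 = 340.

340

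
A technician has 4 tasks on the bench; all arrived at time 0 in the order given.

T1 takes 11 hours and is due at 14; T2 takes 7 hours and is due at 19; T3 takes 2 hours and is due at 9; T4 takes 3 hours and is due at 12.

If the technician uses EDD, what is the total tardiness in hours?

6

EDD (increasing due date): T3 T4 T1 T2.
T3: 0→2, due 9, tardiness 0
T4: 2→5, due 12, tardiness 0
T1: 5→16, due 14, tardiness 2
T2: 16→23, due 19, tardiness 4
Sum = 0+0+2+4 = 6.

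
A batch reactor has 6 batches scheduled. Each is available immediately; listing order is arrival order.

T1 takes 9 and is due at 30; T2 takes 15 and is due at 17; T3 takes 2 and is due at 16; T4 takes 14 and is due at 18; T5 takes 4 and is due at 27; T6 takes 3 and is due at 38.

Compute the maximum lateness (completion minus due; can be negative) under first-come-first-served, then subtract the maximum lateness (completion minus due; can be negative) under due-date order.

8

FIFO (arrival order): T1 T2 T3 T4 T5 T6.
T1: 0→9, due 30, lateness -21
T2: 9→24, due 17, lateness 7
T3: 24→26, due 16, lateness 10
T4: 26→40, due 18, lateness 22
T5: 40→44, due 27, lateness 17
T6: 44→47, due 38, lateness 9
Maximum = 22.
EDD (increasing due date): T3 T2 T4 T5 T1 T6.
T3: 0→2, due 16, lateness -14
T2: 2→17, due 17, lateness 0
T4: 17→31, due 18, lateness 13
T5: 31→35, due 27, lateness 8
T1: 35→44, due 30, lateness 14
T6: 44→47, due 38, lateness 9
Maximum = 14.
Difference = 22 − 14 = 8.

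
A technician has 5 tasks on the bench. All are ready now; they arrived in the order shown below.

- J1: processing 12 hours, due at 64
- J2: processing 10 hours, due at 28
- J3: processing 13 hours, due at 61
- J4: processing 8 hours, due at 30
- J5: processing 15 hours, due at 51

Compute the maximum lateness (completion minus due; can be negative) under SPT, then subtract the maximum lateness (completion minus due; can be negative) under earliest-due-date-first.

SPT (increasing processing time): J4 J2 J1 J3 J5.
J4: 0→8, due 30, lateness -22
J2: 8→18, due 28, lateness -10
J1: 18→30, due 64, lateness -34
J3: 30→43, due 61, lateness -18
J5: 43→58, due 51, lateness 7
Maximum = 7.
EDD (increasing due date): J2 J4 J5 J3 J1.
J2: 0→10, due 28, lateness -18
J4: 10→18, due 30, lateness -12
J5: 18→33, due 51, lateness -18
J3: 33→46, due 61, lateness -15
J1: 46→58, due 64, lateness -6
Maximum = -6.
Difference = 7 − -6 = 13.

13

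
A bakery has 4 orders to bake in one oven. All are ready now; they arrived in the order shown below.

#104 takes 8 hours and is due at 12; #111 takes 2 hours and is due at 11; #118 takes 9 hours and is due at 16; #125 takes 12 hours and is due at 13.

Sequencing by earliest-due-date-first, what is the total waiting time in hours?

EDD (increasing due date): #111 #104 #125 #118.
#111: waits 0, runs 0→2
#104: waits 2, runs 2→10
#125: waits 10, runs 10→22
#118: waits 22, runs 22→31
Sum = 0+2+10+22 = 34.

34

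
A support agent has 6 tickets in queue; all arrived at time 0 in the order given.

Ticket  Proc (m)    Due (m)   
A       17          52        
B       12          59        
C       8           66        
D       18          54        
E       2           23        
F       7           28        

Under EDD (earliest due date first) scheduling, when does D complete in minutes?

44

EDD (increasing due date): E F A D B C.
E: 0→2
F: 2→9
A: 9→26
D: 26→44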